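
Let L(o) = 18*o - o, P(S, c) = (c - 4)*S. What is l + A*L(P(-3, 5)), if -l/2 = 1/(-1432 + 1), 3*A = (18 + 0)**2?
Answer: -7881946/1431 ≈ -5508.0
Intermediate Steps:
P(S, c) = S*(-4 + c) (P(S, c) = (-4 + c)*S = S*(-4 + c))
A = 108 (A = (18 + 0)**2/3 = (1/3)*18**2 = (1/3)*324 = 108)
L(o) = 17*o
l = 2/1431 (l = -2/(-1432 + 1) = -2/(-1431) = -2*(-1/1431) = 2/1431 ≈ 0.0013976)
l + A*L(P(-3, 5)) = 2/1431 + 108*(17*(-3*(-4 + 5))) = 2/1431 + 108*(17*(-3*1)) = 2/1431 + 108*(17*(-3)) = 2/1431 + 108*(-51) = 2/1431 - 5508 = -7881946/1431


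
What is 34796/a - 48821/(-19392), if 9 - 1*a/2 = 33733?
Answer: 327264347/163493952 ≈ 2.0017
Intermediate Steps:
a = -67448 (a = 18 - 2*33733 = 18 - 67466 = -67448)
34796/a - 48821/(-19392) = 34796/(-67448) - 48821/(-19392) = 34796*(-1/67448) - 48821*(-1/19392) = -8699/16862 + 48821/19392 = 327264347/163493952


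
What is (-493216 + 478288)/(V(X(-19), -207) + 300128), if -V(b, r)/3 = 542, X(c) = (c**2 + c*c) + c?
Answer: -7464/149251 ≈ -0.050010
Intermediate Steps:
X(c) = c + 2*c**2 (X(c) = (c**2 + c**2) + c = 2*c**2 + c = c + 2*c**2)
V(b, r) = -1626 (V(b, r) = -3*542 = -1626)
(-493216 + 478288)/(V(X(-19), -207) + 300128) = (-493216 + 478288)/(-1626 + 300128) = -14928/298502 = -14928*1/298502 = -7464/149251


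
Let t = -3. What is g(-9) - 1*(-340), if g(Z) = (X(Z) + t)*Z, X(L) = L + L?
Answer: 529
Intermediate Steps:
X(L) = 2*L
g(Z) = Z*(-3 + 2*Z) (g(Z) = (2*Z - 3)*Z = (-3 + 2*Z)*Z = Z*(-3 + 2*Z))
g(-9) - 1*(-340) = -9*(-3 + 2*(-9)) - 1*(-340) = -9*(-3 - 18) + 340 = -9*(-21) + 340 = 189 + 340 = 529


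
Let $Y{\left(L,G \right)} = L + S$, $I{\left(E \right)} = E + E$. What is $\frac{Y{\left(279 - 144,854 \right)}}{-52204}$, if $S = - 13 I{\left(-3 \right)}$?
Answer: $- \frac{213}{52204} \approx -0.0040801$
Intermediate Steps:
$I{\left(E \right)} = 2 E$
$S = 78$ ($S = - 13 \cdot 2 \left(-3\right) = \left(-13\right) \left(-6\right) = 78$)
$Y{\left(L,G \right)} = 78 + L$ ($Y{\left(L,G \right)} = L + 78 = 78 + L$)
$\frac{Y{\left(279 - 144,854 \right)}}{-52204} = \frac{78 + \left(279 - 144\right)}{-52204} = \left(78 + \left(279 - 144\right)\right) \left(- \frac{1}{52204}\right) = \left(78 + 135\right) \left(- \frac{1}{52204}\right) = 213 \left(- \frac{1}{52204}\right) = - \frac{213}{52204}$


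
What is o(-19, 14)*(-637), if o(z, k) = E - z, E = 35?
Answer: -34398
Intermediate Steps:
o(z, k) = 35 - z
o(-19, 14)*(-637) = (35 - 1*(-19))*(-637) = (35 + 19)*(-637) = 54*(-637) = -34398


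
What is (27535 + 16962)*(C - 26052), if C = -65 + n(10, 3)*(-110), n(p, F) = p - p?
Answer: -1162128149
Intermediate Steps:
n(p, F) = 0
C = -65 (C = -65 + 0*(-110) = -65 + 0 = -65)
(27535 + 16962)*(C - 26052) = (27535 + 16962)*(-65 - 26052) = 44497*(-26117) = -1162128149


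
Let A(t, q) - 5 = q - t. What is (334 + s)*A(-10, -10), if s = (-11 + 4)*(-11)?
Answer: 2055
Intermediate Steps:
A(t, q) = 5 + q - t (A(t, q) = 5 + (q - t) = 5 + q - t)
s = 77 (s = -7*(-11) = 77)
(334 + s)*A(-10, -10) = (334 + 77)*(5 - 10 - 1*(-10)) = 411*(5 - 10 + 10) = 411*5 = 2055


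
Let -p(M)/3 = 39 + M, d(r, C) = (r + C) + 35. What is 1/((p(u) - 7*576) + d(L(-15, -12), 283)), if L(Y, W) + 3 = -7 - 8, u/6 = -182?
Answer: -1/573 ≈ -0.0017452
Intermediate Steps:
u = -1092 (u = 6*(-182) = -1092)
L(Y, W) = -18 (L(Y, W) = -3 + (-7 - 8) = -3 - 15 = -18)
d(r, C) = 35 + C + r (d(r, C) = (C + r) + 35 = 35 + C + r)
p(M) = -117 - 3*M (p(M) = -3*(39 + M) = -117 - 3*M)
1/((p(u) - 7*576) + d(L(-15, -12), 283)) = 1/(((-117 - 3*(-1092)) - 7*576) + (35 + 283 - 18)) = 1/(((-117 + 3276) - 1*4032) + 300) = 1/((3159 - 4032) + 300) = 1/(-873 + 300) = 1/(-573) = -1/573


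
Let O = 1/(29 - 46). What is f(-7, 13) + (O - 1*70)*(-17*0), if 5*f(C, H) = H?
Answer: 13/5 ≈ 2.6000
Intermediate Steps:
f(C, H) = H/5
O = -1/17 (O = 1/(-17) = -1/17 ≈ -0.058824)
f(-7, 13) + (O - 1*70)*(-17*0) = (⅕)*13 + (-1/17 - 1*70)*(-17*0) = 13/5 + (-1/17 - 70)*0 = 13/5 - 1191/17*0 = 13/5 + 0 = 13/5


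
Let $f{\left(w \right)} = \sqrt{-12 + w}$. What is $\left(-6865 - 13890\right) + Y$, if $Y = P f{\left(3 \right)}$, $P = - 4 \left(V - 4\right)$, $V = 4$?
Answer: $-20755$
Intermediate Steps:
$P = 0$ ($P = - 4 \left(4 - 4\right) = \left(-4\right) 0 = 0$)
$Y = 0$ ($Y = 0 \sqrt{-12 + 3} = 0 \sqrt{-9} = 0 \cdot 3 i = 0$)
$\left(-6865 - 13890\right) + Y = \left(-6865 - 13890\right) + 0 = -20755 + 0 = -20755$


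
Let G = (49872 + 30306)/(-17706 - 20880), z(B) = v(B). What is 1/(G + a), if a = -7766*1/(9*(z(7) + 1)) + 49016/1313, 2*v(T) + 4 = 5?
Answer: -227985381/123113441917 ≈ -0.0018518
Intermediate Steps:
v(T) = ½ (v(T) = -2 + (½)*5 = -2 + 5/2 = ½)
z(B) = ½
a = -19070084/35451 (a = -7766*1/(9*(½ + 1)) + 49016/1313 = -7766/(9*(3/2)) + 49016*(1/1313) = -7766/27/2 + 49016/1313 = -7766*2/27 + 49016/1313 = -15532/27 + 49016/1313 = -19070084/35451 ≈ -537.93)
G = -13363/6431 (G = 80178/(-38586) = 80178*(-1/38586) = -13363/6431 ≈ -2.0779)
1/(G + a) = 1/(-13363/6431 - 19070084/35451) = 1/(-123113441917/227985381) = -227985381/123113441917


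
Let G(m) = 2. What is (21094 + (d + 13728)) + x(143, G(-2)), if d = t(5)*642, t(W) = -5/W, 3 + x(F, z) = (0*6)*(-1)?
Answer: 34177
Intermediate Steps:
x(F, z) = -3 (x(F, z) = -3 + (0*6)*(-1) = -3 + 0*(-1) = -3 + 0 = -3)
d = -642 (d = -5/5*642 = -5*⅕*642 = -1*642 = -642)
(21094 + (d + 13728)) + x(143, G(-2)) = (21094 + (-642 + 13728)) - 3 = (21094 + 13086) - 3 = 34180 - 3 = 34177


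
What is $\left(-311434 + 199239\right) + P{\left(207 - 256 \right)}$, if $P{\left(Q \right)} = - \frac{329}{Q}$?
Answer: $- \frac{785318}{7} \approx -1.1219 \cdot 10^{5}$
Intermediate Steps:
$\left(-311434 + 199239\right) + P{\left(207 - 256 \right)} = \left(-311434 + 199239\right) - \frac{329}{207 - 256} = -112195 - \frac{329}{207 - 256} = -112195 - \frac{329}{-49} = -112195 - - \frac{47}{7} = -112195 + \frac{47}{7} = - \frac{785318}{7}$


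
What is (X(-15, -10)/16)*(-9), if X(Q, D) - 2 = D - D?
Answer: -9/8 ≈ -1.1250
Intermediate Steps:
X(Q, D) = 2 (X(Q, D) = 2 + (D - D) = 2 + 0 = 2)
(X(-15, -10)/16)*(-9) = (2/16)*(-9) = (2*(1/16))*(-9) = (1/8)*(-9) = -9/8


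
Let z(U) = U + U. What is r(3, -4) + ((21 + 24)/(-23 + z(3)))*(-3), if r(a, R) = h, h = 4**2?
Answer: 407/17 ≈ 23.941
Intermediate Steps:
h = 16
z(U) = 2*U
r(a, R) = 16
r(3, -4) + ((21 + 24)/(-23 + z(3)))*(-3) = 16 + ((21 + 24)/(-23 + 2*3))*(-3) = 16 + (45/(-23 + 6))*(-3) = 16 + (45/(-17))*(-3) = 16 + (45*(-1/17))*(-3) = 16 - 45/17*(-3) = 16 + 135/17 = 407/17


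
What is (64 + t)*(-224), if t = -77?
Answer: 2912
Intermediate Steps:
(64 + t)*(-224) = (64 - 77)*(-224) = -13*(-224) = 2912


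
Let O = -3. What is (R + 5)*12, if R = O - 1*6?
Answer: -48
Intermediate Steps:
R = -9 (R = -3 - 1*6 = -3 - 6 = -9)
(R + 5)*12 = (-9 + 5)*12 = -4*12 = -48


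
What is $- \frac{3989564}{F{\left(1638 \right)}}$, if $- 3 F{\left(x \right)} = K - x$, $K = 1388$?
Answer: $- \frac{5984346}{125} \approx -47875.0$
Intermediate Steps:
$F{\left(x \right)} = - \frac{1388}{3} + \frac{x}{3}$ ($F{\left(x \right)} = - \frac{1388 - x}{3} = - \frac{1388}{3} + \frac{x}{3}$)
$- \frac{3989564}{F{\left(1638 \right)}} = - \frac{3989564}{- \frac{1388}{3} + \frac{1}{3} \cdot 1638} = - \frac{3989564}{- \frac{1388}{3} + 546} = - \frac{3989564}{\frac{250}{3}} = \left(-3989564\right) \frac{3}{250} = - \frac{5984346}{125}$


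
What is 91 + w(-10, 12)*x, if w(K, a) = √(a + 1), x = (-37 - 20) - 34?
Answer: 91 - 91*√13 ≈ -237.11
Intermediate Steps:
x = -91 (x = -57 - 34 = -91)
w(K, a) = √(1 + a)
91 + w(-10, 12)*x = 91 + √(1 + 12)*(-91) = 91 + √13*(-91) = 91 - 91*√13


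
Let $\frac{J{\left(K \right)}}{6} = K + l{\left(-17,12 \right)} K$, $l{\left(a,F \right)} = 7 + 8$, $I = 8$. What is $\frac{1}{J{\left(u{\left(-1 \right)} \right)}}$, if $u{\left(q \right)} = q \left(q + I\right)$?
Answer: $- \frac{1}{672} \approx -0.0014881$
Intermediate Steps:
$l{\left(a,F \right)} = 15$
$u{\left(q \right)} = q \left(8 + q\right)$ ($u{\left(q \right)} = q \left(q + 8\right) = q \left(8 + q\right)$)
$J{\left(K \right)} = 96 K$ ($J{\left(K \right)} = 6 \left(K + 15 K\right) = 6 \cdot 16 K = 96 K$)
$\frac{1}{J{\left(u{\left(-1 \right)} \right)}} = \frac{1}{96 \left(- (8 - 1)\right)} = \frac{1}{96 \left(\left(-1\right) 7\right)} = \frac{1}{96 \left(-7\right)} = \frac{1}{-672} = - \frac{1}{672}$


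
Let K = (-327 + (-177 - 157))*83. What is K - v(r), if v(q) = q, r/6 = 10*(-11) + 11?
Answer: -54269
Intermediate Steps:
r = -594 (r = 6*(10*(-11) + 11) = 6*(-110 + 11) = 6*(-99) = -594)
K = -54863 (K = (-327 - 334)*83 = -661*83 = -54863)
K - v(r) = -54863 - 1*(-594) = -54863 + 594 = -54269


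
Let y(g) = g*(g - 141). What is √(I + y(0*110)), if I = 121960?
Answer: 2*√30490 ≈ 349.23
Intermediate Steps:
y(g) = g*(-141 + g)
√(I + y(0*110)) = √(121960 + (0*110)*(-141 + 0*110)) = √(121960 + 0*(-141 + 0)) = √(121960 + 0*(-141)) = √(121960 + 0) = √121960 = 2*√30490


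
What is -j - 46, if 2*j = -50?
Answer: -21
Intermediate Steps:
j = -25 (j = (1/2)*(-50) = -25)
-j - 46 = -1*(-25) - 46 = 25 - 46 = -21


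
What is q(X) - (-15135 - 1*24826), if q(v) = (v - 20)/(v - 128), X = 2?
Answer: 279728/7 ≈ 39961.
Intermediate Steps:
q(v) = (-20 + v)/(-128 + v)
q(X) - (-15135 - 1*24826) = (-20 + 2)/(-128 + 2) - (-15135 - 1*24826) = -18/(-126) - (-15135 - 24826) = -1/126*(-18) - 1*(-39961) = 1/7 + 39961 = 279728/7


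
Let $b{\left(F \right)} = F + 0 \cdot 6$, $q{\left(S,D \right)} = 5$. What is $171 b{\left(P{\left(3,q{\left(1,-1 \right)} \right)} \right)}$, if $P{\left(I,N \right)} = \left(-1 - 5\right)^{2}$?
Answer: $6156$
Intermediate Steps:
$P{\left(I,N \right)} = 36$ ($P{\left(I,N \right)} = \left(-1 - 5\right)^{2} = \left(-6\right)^{2} = 36$)
$b{\left(F \right)} = F$ ($b{\left(F \right)} = F + 0 = F$)
$171 b{\left(P{\left(3,q{\left(1,-1 \right)} \right)} \right)} = 171 \cdot 36 = 6156$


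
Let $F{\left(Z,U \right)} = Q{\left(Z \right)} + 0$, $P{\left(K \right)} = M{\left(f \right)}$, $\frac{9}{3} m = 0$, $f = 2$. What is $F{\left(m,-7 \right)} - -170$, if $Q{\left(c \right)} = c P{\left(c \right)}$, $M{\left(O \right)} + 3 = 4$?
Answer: $170$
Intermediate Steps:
$M{\left(O \right)} = 1$ ($M{\left(O \right)} = -3 + 4 = 1$)
$m = 0$ ($m = \frac{1}{3} \cdot 0 = 0$)
$P{\left(K \right)} = 1$
$Q{\left(c \right)} = c$ ($Q{\left(c \right)} = c 1 = c$)
$F{\left(Z,U \right)} = Z$ ($F{\left(Z,U \right)} = Z + 0 = Z$)
$F{\left(m,-7 \right)} - -170 = 0 - -170 = 0 + 170 = 170$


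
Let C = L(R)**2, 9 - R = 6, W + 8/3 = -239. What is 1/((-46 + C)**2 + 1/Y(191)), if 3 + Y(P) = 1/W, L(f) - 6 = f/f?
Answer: 2178/18877 ≈ 0.11538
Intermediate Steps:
W = -725/3 (W = -8/3 - 239 = -725/3 ≈ -241.67)
R = 3 (R = 9 - 1*6 = 9 - 6 = 3)
L(f) = 7 (L(f) = 6 + f/f = 6 + 1 = 7)
Y(P) = -2178/725 (Y(P) = -3 + 1/(-725/3) = -3 - 3/725 = -2178/725)
C = 49 (C = 7**2 = 49)
1/((-46 + C)**2 + 1/Y(191)) = 1/((-46 + 49)**2 + 1/(-2178/725)) = 1/(3**2 - 725/2178) = 1/(9 - 725/2178) = 1/(18877/2178) = 2178/18877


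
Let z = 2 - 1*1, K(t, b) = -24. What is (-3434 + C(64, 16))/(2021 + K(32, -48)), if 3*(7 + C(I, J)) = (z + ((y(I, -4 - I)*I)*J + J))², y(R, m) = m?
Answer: 1615412634/1997 ≈ 8.0892e+5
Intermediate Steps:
z = 1 (z = 2 - 1 = 1)
C(I, J) = -7 + (1 + J + I*J*(-4 - I))²/3 (C(I, J) = -7 + (1 + (((-4 - I)*I)*J + J))²/3 = -7 + (1 + ((I*(-4 - I))*J + J))²/3 = -7 + (1 + (I*J*(-4 - I) + J))²/3 = -7 + (1 + (J + I*J*(-4 - I)))²/3 = -7 + (1 + J + I*J*(-4 - I))²/3)
(-3434 + C(64, 16))/(2021 + K(32, -48)) = (-3434 + (-7 + (1 + 16 - 1*64*16*(4 + 64))²/3))/(2021 - 24) = (-3434 + (-7 + (1 + 16 - 1*64*16*68)²/3))/1997 = (-3434 + (-7 + (1 + 16 - 69632)²/3))*(1/1997) = (-3434 + (-7 + (⅓)*(-69615)²))*(1/1997) = (-3434 + (-7 + (⅓)*4846248225))*(1/1997) = (-3434 + (-7 + 1615416075))*(1/1997) = (-3434 + 1615416068)*(1/1997) = 1615412634*(1/1997) = 1615412634/1997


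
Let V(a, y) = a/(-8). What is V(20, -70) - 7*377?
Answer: -5283/2 ≈ -2641.5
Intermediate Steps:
V(a, y) = -a/8 (V(a, y) = a*(-⅛) = -a/8)
V(20, -70) - 7*377 = -⅛*20 - 7*377 = -5/2 - 1*2639 = -5/2 - 2639 = -5283/2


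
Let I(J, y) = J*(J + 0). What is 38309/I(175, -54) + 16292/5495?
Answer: 20270013/4808125 ≈ 4.2158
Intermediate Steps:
I(J, y) = J² (I(J, y) = J*J = J²)
38309/I(175, -54) + 16292/5495 = 38309/(175²) + 16292/5495 = 38309/30625 + 16292*(1/5495) = 38309*(1/30625) + 16292/5495 = 38309/30625 + 16292/5495 = 20270013/4808125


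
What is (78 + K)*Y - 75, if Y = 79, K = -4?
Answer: 5771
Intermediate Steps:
(78 + K)*Y - 75 = (78 - 4)*79 - 75 = 74*79 - 75 = 5846 - 75 = 5771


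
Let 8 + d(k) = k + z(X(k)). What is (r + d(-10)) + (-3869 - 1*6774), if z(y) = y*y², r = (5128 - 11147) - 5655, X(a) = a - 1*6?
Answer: -26431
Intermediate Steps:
X(a) = -6 + a (X(a) = a - 6 = -6 + a)
r = -11674 (r = -6019 - 5655 = -11674)
z(y) = y³
d(k) = -8 + k + (-6 + k)³ (d(k) = -8 + (k + (-6 + k)³) = -8 + k + (-6 + k)³)
(r + d(-10)) + (-3869 - 1*6774) = (-11674 + (-8 - 10 + (-6 - 10)³)) + (-3869 - 1*6774) = (-11674 + (-8 - 10 + (-16)³)) + (-3869 - 6774) = (-11674 + (-8 - 10 - 4096)) - 10643 = (-11674 - 4114) - 10643 = -15788 - 10643 = -26431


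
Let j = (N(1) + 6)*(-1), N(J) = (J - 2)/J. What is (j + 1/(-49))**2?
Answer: 60516/2401 ≈ 25.204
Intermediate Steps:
N(J) = (-2 + J)/J
j = -5 (j = ((-2 + 1)/1 + 6)*(-1) = (1*(-1) + 6)*(-1) = (-1 + 6)*(-1) = 5*(-1) = -5)
(j + 1/(-49))**2 = (-5 + 1/(-49))**2 = (-5 - 1/49)**2 = (-246/49)**2 = 60516/2401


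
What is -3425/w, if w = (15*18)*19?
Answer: -685/1026 ≈ -0.66764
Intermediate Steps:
w = 5130 (w = 270*19 = 5130)
-3425/w = -3425/5130 = -3425*1/5130 = -685/1026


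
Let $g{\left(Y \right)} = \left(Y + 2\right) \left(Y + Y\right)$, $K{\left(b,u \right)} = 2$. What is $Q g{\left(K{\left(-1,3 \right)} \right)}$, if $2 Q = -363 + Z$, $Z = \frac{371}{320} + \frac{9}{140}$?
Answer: $- \frac{810379}{280} \approx -2894.2$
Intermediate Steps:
$Z = \frac{2741}{2240}$ ($Z = 371 \cdot \frac{1}{320} + 9 \cdot \frac{1}{140} = \frac{371}{320} + \frac{9}{140} = \frac{2741}{2240} \approx 1.2237$)
$g{\left(Y \right)} = 2 Y \left(2 + Y\right)$ ($g{\left(Y \right)} = \left(2 + Y\right) 2 Y = 2 Y \left(2 + Y\right)$)
$Q = - \frac{810379}{4480}$ ($Q = \frac{-363 + \frac{2741}{2240}}{2} = \frac{1}{2} \left(- \frac{810379}{2240}\right) = - \frac{810379}{4480} \approx -180.89$)
$Q g{\left(K{\left(-1,3 \right)} \right)} = - \frac{810379 \cdot 2 \cdot 2 \left(2 + 2\right)}{4480} = - \frac{810379 \cdot 2 \cdot 2 \cdot 4}{4480} = \left(- \frac{810379}{4480}\right) 16 = - \frac{810379}{280}$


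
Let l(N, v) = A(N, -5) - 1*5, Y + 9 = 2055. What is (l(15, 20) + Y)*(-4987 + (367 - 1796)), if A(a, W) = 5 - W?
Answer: -13159216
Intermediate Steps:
Y = 2046 (Y = -9 + 2055 = 2046)
l(N, v) = 5 (l(N, v) = (5 - 1*(-5)) - 1*5 = (5 + 5) - 5 = 10 - 5 = 5)
(l(15, 20) + Y)*(-4987 + (367 - 1796)) = (5 + 2046)*(-4987 + (367 - 1796)) = 2051*(-4987 - 1429) = 2051*(-6416) = -13159216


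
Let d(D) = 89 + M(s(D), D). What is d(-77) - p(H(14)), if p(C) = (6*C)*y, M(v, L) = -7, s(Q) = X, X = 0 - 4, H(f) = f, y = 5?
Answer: -338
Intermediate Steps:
X = -4
s(Q) = -4
d(D) = 82 (d(D) = 89 - 7 = 82)
p(C) = 30*C (p(C) = (6*C)*5 = 30*C)
d(-77) - p(H(14)) = 82 - 30*14 = 82 - 1*420 = 82 - 420 = -338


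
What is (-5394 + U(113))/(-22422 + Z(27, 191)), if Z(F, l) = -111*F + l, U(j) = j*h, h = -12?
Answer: 3375/12614 ≈ 0.26756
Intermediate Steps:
U(j) = -12*j (U(j) = j*(-12) = -12*j)
Z(F, l) = l - 111*F
(-5394 + U(113))/(-22422 + Z(27, 191)) = (-5394 - 12*113)/(-22422 + (191 - 111*27)) = (-5394 - 1356)/(-22422 + (191 - 2997)) = -6750/(-22422 - 2806) = -6750/(-25228) = -6750*(-1/25228) = 3375/12614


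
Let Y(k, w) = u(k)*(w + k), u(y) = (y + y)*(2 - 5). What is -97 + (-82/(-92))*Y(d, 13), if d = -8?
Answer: 2689/23 ≈ 116.91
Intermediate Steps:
u(y) = -6*y (u(y) = (2*y)*(-3) = -6*y)
Y(k, w) = -6*k*(k + w) (Y(k, w) = (-6*k)*(w + k) = (-6*k)*(k + w) = -6*k*(k + w))
-97 + (-82/(-92))*Y(d, 13) = -97 + (-82/(-92))*(-6*(-8)*(-8 + 13)) = -97 + (-82*(-1/92))*(-6*(-8)*5) = -97 + (41/46)*240 = -97 + 4920/23 = 2689/23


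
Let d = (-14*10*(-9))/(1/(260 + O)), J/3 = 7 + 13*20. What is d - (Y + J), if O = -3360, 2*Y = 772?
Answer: -3907187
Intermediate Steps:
Y = 386 (Y = (½)*772 = 386)
J = 801 (J = 3*(7 + 13*20) = 3*(7 + 260) = 3*267 = 801)
d = -3906000 (d = (-14*10*(-9))/(1/(260 - 3360)) = (-140*(-9))/(1/(-3100)) = 1260/(-1/3100) = 1260*(-3100) = -3906000)
d - (Y + J) = -3906000 - (386 + 801) = -3906000 - 1*1187 = -3906000 - 1187 = -3907187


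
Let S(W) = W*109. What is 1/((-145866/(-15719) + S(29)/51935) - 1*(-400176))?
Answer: 816366265/326697811701109 ≈ 2.4988e-6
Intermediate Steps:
S(W) = 109*W
1/((-145866/(-15719) + S(29)/51935) - 1*(-400176)) = 1/((-145866/(-15719) + (109*29)/51935) - 1*(-400176)) = 1/((-145866*(-1/15719) + 3161*(1/51935)) + 400176) = 1/((145866/15719 + 3161/51935) + 400176) = 1/(7625238469/816366265 + 400176) = 1/(326697811701109/816366265) = 816366265/326697811701109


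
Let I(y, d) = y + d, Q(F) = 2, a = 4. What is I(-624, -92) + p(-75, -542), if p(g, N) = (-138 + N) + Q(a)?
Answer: -1394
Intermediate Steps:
p(g, N) = -136 + N (p(g, N) = (-138 + N) + 2 = -136 + N)
I(y, d) = d + y
I(-624, -92) + p(-75, -542) = (-92 - 624) + (-136 - 542) = -716 - 678 = -1394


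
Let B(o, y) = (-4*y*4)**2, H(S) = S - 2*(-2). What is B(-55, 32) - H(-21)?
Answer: 262161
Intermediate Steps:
H(S) = 4 + S (H(S) = S + 4 = 4 + S)
B(o, y) = 256*y**2 (B(o, y) = (-16*y)**2 = 256*y**2)
B(-55, 32) - H(-21) = 256*32**2 - (4 - 21) = 256*1024 - 1*(-17) = 262144 + 17 = 262161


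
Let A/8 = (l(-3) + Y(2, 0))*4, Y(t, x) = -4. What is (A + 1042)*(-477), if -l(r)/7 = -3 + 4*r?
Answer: -2038698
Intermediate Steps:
l(r) = 21 - 28*r (l(r) = -7*(-3 + 4*r) = 21 - 28*r)
A = 3232 (A = 8*(((21 - 28*(-3)) - 4)*4) = 8*(((21 + 84) - 4)*4) = 8*((105 - 4)*4) = 8*(101*4) = 8*404 = 3232)
(A + 1042)*(-477) = (3232 + 1042)*(-477) = 4274*(-477) = -2038698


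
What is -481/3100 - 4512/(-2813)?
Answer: 12634147/8720300 ≈ 1.4488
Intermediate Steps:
-481/3100 - 4512/(-2813) = -481*1/3100 - 4512*(-1/2813) = -481/3100 + 4512/2813 = 12634147/8720300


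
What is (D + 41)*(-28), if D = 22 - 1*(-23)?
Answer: -2408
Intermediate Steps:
D = 45 (D = 22 + 23 = 45)
(D + 41)*(-28) = (45 + 41)*(-28) = 86*(-28) = -2408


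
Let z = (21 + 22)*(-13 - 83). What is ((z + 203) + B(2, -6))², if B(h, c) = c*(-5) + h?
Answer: 15155449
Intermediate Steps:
B(h, c) = h - 5*c (B(h, c) = -5*c + h = h - 5*c)
z = -4128 (z = 43*(-96) = -4128)
((z + 203) + B(2, -6))² = ((-4128 + 203) + (2 - 5*(-6)))² = (-3925 + (2 + 30))² = (-3925 + 32)² = (-3893)² = 15155449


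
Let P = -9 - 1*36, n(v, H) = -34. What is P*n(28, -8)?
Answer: 1530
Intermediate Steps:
P = -45 (P = -9 - 36 = -45)
P*n(28, -8) = -45*(-34) = 1530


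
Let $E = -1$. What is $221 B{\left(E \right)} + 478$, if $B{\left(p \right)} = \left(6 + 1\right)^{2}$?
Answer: $11307$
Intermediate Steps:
$B{\left(p \right)} = 49$ ($B{\left(p \right)} = 7^{2} = 49$)
$221 B{\left(E \right)} + 478 = 221 \cdot 49 + 478 = 10829 + 478 = 11307$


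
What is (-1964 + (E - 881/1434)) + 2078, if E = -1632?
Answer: -2177693/1434 ≈ -1518.6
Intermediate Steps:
(-1964 + (E - 881/1434)) + 2078 = (-1964 + (-1632 - 881/1434)) + 2078 = (-1964 - 2341169/1434) + 2078 = -5157545/1434 + 2078 = -2177693/1434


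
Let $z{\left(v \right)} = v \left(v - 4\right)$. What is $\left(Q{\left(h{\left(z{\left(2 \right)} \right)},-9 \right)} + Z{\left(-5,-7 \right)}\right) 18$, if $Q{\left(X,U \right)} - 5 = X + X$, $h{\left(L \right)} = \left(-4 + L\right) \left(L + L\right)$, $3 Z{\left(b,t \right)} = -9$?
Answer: $2340$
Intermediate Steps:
$z{\left(v \right)} = v \left(-4 + v\right)$
$Z{\left(b,t \right)} = -3$ ($Z{\left(b,t \right)} = \frac{1}{3} \left(-9\right) = -3$)
$h{\left(L \right)} = 2 L \left(-4 + L\right)$ ($h{\left(L \right)} = \left(-4 + L\right) 2 L = 2 L \left(-4 + L\right)$)
$Q{\left(X,U \right)} = 5 + 2 X$ ($Q{\left(X,U \right)} = 5 + \left(X + X\right) = 5 + 2 X$)
$\left(Q{\left(h{\left(z{\left(2 \right)} \right)},-9 \right)} + Z{\left(-5,-7 \right)}\right) 18 = \left(\left(5 + 2 \cdot 2 \cdot 2 \left(-4 + 2\right) \left(-4 + 2 \left(-4 + 2\right)\right)\right) - 3\right) 18 = \left(\left(5 + 2 \cdot 2 \cdot 2 \left(-2\right) \left(-4 + 2 \left(-2\right)\right)\right) - 3\right) 18 = \left(\left(5 + 2 \cdot 2 \left(-4\right) \left(-4 - 4\right)\right) - 3\right) 18 = \left(\left(5 + 2 \cdot 2 \left(-4\right) \left(-8\right)\right) - 3\right) 18 = \left(\left(5 + 2 \cdot 64\right) - 3\right) 18 = \left(\left(5 + 128\right) - 3\right) 18 = \left(133 - 3\right) 18 = 130 \cdot 18 = 2340$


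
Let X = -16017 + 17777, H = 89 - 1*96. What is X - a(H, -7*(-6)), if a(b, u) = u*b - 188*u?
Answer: 9950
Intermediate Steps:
H = -7 (H = 89 - 96 = -7)
a(b, u) = -188*u + b*u (a(b, u) = b*u - 188*u = -188*u + b*u)
X = 1760
X - a(H, -7*(-6)) = 1760 - (-7*(-6))*(-188 - 7) = 1760 - 42*(-195) = 1760 - 1*(-8190) = 1760 + 8190 = 9950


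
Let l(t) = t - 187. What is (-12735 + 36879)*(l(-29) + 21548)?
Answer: 515039808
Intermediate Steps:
l(t) = -187 + t
(-12735 + 36879)*(l(-29) + 21548) = (-12735 + 36879)*((-187 - 29) + 21548) = 24144*(-216 + 21548) = 24144*21332 = 515039808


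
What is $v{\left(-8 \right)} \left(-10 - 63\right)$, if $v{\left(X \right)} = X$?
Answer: $584$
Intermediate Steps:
$v{\left(-8 \right)} \left(-10 - 63\right) = - 8 \left(-10 - 63\right) = \left(-8\right) \left(-73\right) = 584$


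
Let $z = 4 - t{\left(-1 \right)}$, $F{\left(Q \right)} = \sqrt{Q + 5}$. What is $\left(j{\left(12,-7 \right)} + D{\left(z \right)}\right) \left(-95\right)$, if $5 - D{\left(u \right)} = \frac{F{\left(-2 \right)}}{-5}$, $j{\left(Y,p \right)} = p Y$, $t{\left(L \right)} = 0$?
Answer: $7505 - 19 \sqrt{3} \approx 7472.1$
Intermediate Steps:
$F{\left(Q \right)} = \sqrt{5 + Q}$
$j{\left(Y,p \right)} = Y p$
$z = 4$ ($z = 4 - 0 = 4 + 0 = 4$)
$D{\left(u \right)} = 5 + \frac{\sqrt{3}}{5}$ ($D{\left(u \right)} = 5 - \frac{\sqrt{5 - 2}}{-5} = 5 - \sqrt{3} \left(- \frac{1}{5}\right) = 5 - - \frac{\sqrt{3}}{5} = 5 + \frac{\sqrt{3}}{5}$)
$\left(j{\left(12,-7 \right)} + D{\left(z \right)}\right) \left(-95\right) = \left(12 \left(-7\right) + \left(5 + \frac{\sqrt{3}}{5}\right)\right) \left(-95\right) = \left(-84 + \left(5 + \frac{\sqrt{3}}{5}\right)\right) \left(-95\right) = \left(-79 + \frac{\sqrt{3}}{5}\right) \left(-95\right) = 7505 - 19 \sqrt{3}$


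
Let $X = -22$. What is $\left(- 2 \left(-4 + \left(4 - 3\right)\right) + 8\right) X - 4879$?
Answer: $-5187$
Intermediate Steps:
$\left(- 2 \left(-4 + \left(4 - 3\right)\right) + 8\right) X - 4879 = \left(- 2 \left(-4 + \left(4 - 3\right)\right) + 8\right) \left(-22\right) - 4879 = \left(- 2 \left(-4 + 1\right) + 8\right) \left(-22\right) - 4879 = \left(\left(-2\right) \left(-3\right) + 8\right) \left(-22\right) - 4879 = \left(6 + 8\right) \left(-22\right) - 4879 = 14 \left(-22\right) - 4879 = -308 - 4879 = -5187$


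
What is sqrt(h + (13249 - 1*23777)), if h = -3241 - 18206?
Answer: 5*I*sqrt(1279) ≈ 178.82*I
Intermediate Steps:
h = -21447
sqrt(h + (13249 - 1*23777)) = sqrt(-21447 + (13249 - 1*23777)) = sqrt(-21447 + (13249 - 23777)) = sqrt(-21447 - 10528) = sqrt(-31975) = 5*I*sqrt(1279)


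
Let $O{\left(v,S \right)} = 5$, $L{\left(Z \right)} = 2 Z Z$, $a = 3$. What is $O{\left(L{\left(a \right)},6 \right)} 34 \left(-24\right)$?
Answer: $-4080$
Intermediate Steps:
$L{\left(Z \right)} = 2 Z^{2}$
$O{\left(L{\left(a \right)},6 \right)} 34 \left(-24\right) = 5 \cdot 34 \left(-24\right) = 170 \left(-24\right) = -4080$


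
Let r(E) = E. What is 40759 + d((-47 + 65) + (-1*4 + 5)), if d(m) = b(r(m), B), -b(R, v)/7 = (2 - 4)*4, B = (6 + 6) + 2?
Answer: 40815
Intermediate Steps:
B = 14 (B = 12 + 2 = 14)
b(R, v) = 56 (b(R, v) = -7*(2 - 4)*4 = -(-14)*4 = -7*(-8) = 56)
d(m) = 56
40759 + d((-47 + 65) + (-1*4 + 5)) = 40759 + 56 = 40815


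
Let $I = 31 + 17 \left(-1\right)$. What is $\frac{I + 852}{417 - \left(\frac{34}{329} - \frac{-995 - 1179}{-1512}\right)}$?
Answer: $\frac{30770712}{14864261} \approx 2.0701$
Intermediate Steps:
$I = 14$ ($I = 31 - 17 = 14$)
$\frac{I + 852}{417 - \left(\frac{34}{329} - \frac{-995 - 1179}{-1512}\right)} = \frac{14 + 852}{417 - \left(\frac{34}{329} - \frac{-995 - 1179}{-1512}\right)} = \frac{866}{417 - - \frac{47417}{35532}} = \frac{866}{417 + \left(- \frac{34}{329} + \frac{1087}{756}\right)} = \frac{866}{417 + \frac{47417}{35532}} = \frac{866}{\frac{14864261}{35532}} = 866 \cdot \frac{35532}{14864261} = \frac{30770712}{14864261}$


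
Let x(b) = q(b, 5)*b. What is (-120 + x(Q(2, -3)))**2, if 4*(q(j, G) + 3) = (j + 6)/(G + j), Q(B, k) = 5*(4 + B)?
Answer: 2005056/49 ≈ 40920.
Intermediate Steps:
Q(B, k) = 20 + 5*B
q(j, G) = -3 + (6 + j)/(4*(G + j)) (q(j, G) = -3 + ((j + 6)/(G + j))/4 = -3 + ((6 + j)/(G + j))/4 = -3 + (6 + j)/(4*(G + j)))
x(b) = b*(-54 - 11*b)/(4*(5 + b)) (x(b) = ((6 - 12*5 - 11*b)/(4*(5 + b)))*b = ((6 - 60 - 11*b)/(4*(5 + b)))*b = ((-54 - 11*b)/(4*(5 + b)))*b = b*(-54 - 11*b)/(4*(5 + b)))
(-120 + x(Q(2, -3)))**2 = (-120 - (20 + 5*2)*(54 + 11*(20 + 5*2))/(20 + 4*(20 + 5*2)))**2 = (-120 - (20 + 10)*(54 + 11*(20 + 10))/(20 + 4*(20 + 10)))**2 = (-120 - 1*30*(54 + 11*30)/(20 + 4*30))**2 = (-120 - 1*30*(54 + 330)/(20 + 120))**2 = (-120 - 1*30*384/140)**2 = (-120 - 1*30*1/140*384)**2 = (-120 - 576/7)**2 = (-1416/7)**2 = 2005056/49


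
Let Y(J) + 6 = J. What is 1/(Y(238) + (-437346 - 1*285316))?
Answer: -1/722430 ≈ -1.3842e-6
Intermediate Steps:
Y(J) = -6 + J
1/(Y(238) + (-437346 - 1*285316)) = 1/((-6 + 238) + (-437346 - 1*285316)) = 1/(232 + (-437346 - 285316)) = 1/(232 - 722662) = 1/(-722430) = -1/722430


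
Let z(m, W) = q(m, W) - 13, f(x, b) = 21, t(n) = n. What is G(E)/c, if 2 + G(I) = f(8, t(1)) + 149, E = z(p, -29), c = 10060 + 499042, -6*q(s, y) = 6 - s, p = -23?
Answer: 84/254551 ≈ 0.00032999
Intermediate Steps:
q(s, y) = -1 + s/6 (q(s, y) = -(6 - s)/6 = -1 + s/6)
z(m, W) = -14 + m/6 (z(m, W) = (-1 + m/6) - 13 = -14 + m/6)
c = 509102
E = -107/6 (E = -14 + (1/6)*(-23) = -14 - 23/6 = -107/6 ≈ -17.833)
G(I) = 168 (G(I) = -2 + (21 + 149) = -2 + 170 = 168)
G(E)/c = 168/509102 = 168*(1/509102) = 84/254551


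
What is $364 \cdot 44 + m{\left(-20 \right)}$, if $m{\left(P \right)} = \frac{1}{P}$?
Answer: $\frac{320319}{20} \approx 16016.0$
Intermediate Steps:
$364 \cdot 44 + m{\left(-20 \right)} = 364 \cdot 44 + \frac{1}{-20} = 16016 - \frac{1}{20} = \frac{320319}{20}$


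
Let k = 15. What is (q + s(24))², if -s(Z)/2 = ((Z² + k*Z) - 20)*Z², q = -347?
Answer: 1114247025241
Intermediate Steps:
s(Z) = -2*Z²*(-20 + Z² + 15*Z) (s(Z) = -2*((Z² + 15*Z) - 20)*Z² = -2*(-20 + Z² + 15*Z)*Z² = -2*Z²*(-20 + Z² + 15*Z))
(q + s(24))² = (-347 + 2*24²*(20 - 1*24² - 15*24))² = (-347 + 2*576*(20 - 1*576 - 360))² = (-347 + 2*576*(20 - 576 - 360))² = (-347 + 2*576*(-916))² = (-347 - 1055232)² = (-1055579)² = 1114247025241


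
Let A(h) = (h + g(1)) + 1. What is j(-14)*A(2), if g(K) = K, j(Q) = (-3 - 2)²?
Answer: 100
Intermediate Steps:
j(Q) = 25 (j(Q) = (-5)² = 25)
A(h) = 2 + h (A(h) = (h + 1) + 1 = (1 + h) + 1 = 2 + h)
j(-14)*A(2) = 25*(2 + 2) = 25*4 = 100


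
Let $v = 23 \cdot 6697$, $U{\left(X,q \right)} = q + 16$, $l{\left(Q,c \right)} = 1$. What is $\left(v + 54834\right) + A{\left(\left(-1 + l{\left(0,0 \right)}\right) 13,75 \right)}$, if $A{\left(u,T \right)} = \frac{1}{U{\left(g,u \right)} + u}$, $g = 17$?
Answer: $\frac{3341841}{16} \approx 2.0887 \cdot 10^{5}$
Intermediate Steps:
$U{\left(X,q \right)} = 16 + q$
$v = 154031$
$A{\left(u,T \right)} = \frac{1}{16 + 2 u}$ ($A{\left(u,T \right)} = \frac{1}{\left(16 + u\right) + u} = \frac{1}{16 + 2 u}$)
$\left(v + 54834\right) + A{\left(\left(-1 + l{\left(0,0 \right)}\right) 13,75 \right)} = \left(154031 + 54834\right) + \frac{1}{2 \left(8 + \left(-1 + 1\right) 13\right)} = 208865 + \frac{1}{2 \left(8 + 0 \cdot 13\right)} = 208865 + \frac{1}{2 \left(8 + 0\right)} = 208865 + \frac{1}{2 \cdot 8} = 208865 + \frac{1}{2} \cdot \frac{1}{8} = 208865 + \frac{1}{16} = \frac{3341841}{16}$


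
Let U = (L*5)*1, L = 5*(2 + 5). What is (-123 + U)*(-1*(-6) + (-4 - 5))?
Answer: -156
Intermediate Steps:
L = 35 (L = 5*7 = 35)
U = 175 (U = (35*5)*1 = 175*1 = 175)
(-123 + U)*(-1*(-6) + (-4 - 5)) = (-123 + 175)*(-1*(-6) + (-4 - 5)) = 52*(6 - 9) = 52*(-3) = -156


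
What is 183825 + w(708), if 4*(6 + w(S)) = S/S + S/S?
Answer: 367639/2 ≈ 1.8382e+5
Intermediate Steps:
w(S) = -11/2 (w(S) = -6 + (S/S + S/S)/4 = -6 + (1 + 1)/4 = -6 + (¼)*2 = -6 + ½ = -11/2)
183825 + w(708) = 183825 - 11/2 = 367639/2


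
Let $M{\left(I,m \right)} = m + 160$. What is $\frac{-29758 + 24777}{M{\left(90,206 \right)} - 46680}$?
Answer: $\frac{4981}{46314} \approx 0.10755$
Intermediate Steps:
$M{\left(I,m \right)} = 160 + m$
$\frac{-29758 + 24777}{M{\left(90,206 \right)} - 46680} = \frac{-29758 + 24777}{\left(160 + 206\right) - 46680} = - \frac{4981}{366 - 46680} = - \frac{4981}{-46314} = \left(-4981\right) \left(- \frac{1}{46314}\right) = \frac{4981}{46314}$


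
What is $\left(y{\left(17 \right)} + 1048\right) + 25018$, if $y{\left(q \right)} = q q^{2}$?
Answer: $30979$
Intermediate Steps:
$y{\left(q \right)} = q^{3}$
$\left(y{\left(17 \right)} + 1048\right) + 25018 = \left(17^{3} + 1048\right) + 25018 = \left(4913 + 1048\right) + 25018 = 5961 + 25018 = 30979$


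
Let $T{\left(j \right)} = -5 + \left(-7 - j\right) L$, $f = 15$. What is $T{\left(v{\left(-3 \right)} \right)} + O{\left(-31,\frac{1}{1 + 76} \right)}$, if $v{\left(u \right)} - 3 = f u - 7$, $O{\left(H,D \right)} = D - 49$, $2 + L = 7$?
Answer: $\frac{12013}{77} \approx 156.01$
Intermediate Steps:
$L = 5$ ($L = -2 + 7 = 5$)
$O{\left(H,D \right)} = -49 + D$ ($O{\left(H,D \right)} = D - 49 = -49 + D$)
$v{\left(u \right)} = -4 + 15 u$ ($v{\left(u \right)} = 3 + \left(15 u - 7\right) = 3 + \left(-7 + 15 u\right) = -4 + 15 u$)
$T{\left(j \right)} = -40 - 5 j$ ($T{\left(j \right)} = -5 + \left(-7 - j\right) 5 = -5 - \left(35 + 5 j\right) = -40 - 5 j$)
$T{\left(v{\left(-3 \right)} \right)} + O{\left(-31,\frac{1}{1 + 76} \right)} = \left(-40 - 5 \left(-4 + 15 \left(-3\right)\right)\right) - \left(49 - \frac{1}{1 + 76}\right) = \left(-40 - 5 \left(-4 - 45\right)\right) - \left(49 - \frac{1}{77}\right) = \left(-40 - -245\right) + \left(-49 + \frac{1}{77}\right) = \left(-40 + 245\right) - \frac{3772}{77} = 205 - \frac{3772}{77} = \frac{12013}{77}$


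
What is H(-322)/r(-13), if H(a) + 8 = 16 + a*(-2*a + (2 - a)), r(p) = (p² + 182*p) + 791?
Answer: 4212/19 ≈ 221.68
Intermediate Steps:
r(p) = 791 + p² + 182*p
H(a) = 8 + a*(2 - 3*a) (H(a) = -8 + (16 + a*(-2*a + (2 - a))) = -8 + (16 + a*(2 - 3*a)) = 8 + a*(2 - 3*a))
H(-322)/r(-13) = (8 - 3*(-322)² + 2*(-322))/(791 + (-13)² + 182*(-13)) = (8 - 3*103684 - 644)/(791 + 169 - 2366) = (8 - 311052 - 644)/(-1406) = -311688*(-1/1406) = 4212/19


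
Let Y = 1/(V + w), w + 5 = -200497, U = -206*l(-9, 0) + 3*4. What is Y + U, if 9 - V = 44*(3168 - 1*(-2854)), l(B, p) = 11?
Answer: -1049149095/465461 ≈ -2254.0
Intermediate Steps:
U = -2254 (U = -206*11 + 3*4 = -2266 + 12 = -2254)
w = -200502 (w = -5 - 200497 = -200502)
V = -264959 (V = 9 - 44*(3168 - 1*(-2854)) = 9 - 44*(3168 + 2854) = 9 - 44*6022 = 9 - 1*264968 = 9 - 264968 = -264959)
Y = -1/465461 (Y = 1/(-264959 - 200502) = 1/(-465461) = -1/465461 ≈ -2.1484e-6)
Y + U = -1/465461 - 2254 = -1049149095/465461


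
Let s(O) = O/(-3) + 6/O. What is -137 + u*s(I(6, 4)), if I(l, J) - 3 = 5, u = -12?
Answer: -114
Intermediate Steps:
I(l, J) = 8 (I(l, J) = 3 + 5 = 8)
s(O) = 6/O - O/3 (s(O) = O*(-1/3) + 6/O = -O/3 + 6/O = 6/O - O/3)
-137 + u*s(I(6, 4)) = -137 - 12*(6/8 - 1/3*8) = -137 - 12*(6*(1/8) - 8/3) = -137 - 12*(3/4 - 8/3) = -137 - 12*(-23/12) = -137 + 23 = -114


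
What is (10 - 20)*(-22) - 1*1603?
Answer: -1383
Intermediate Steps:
(10 - 20)*(-22) - 1*1603 = -10*(-22) - 1603 = 220 - 1603 = -1383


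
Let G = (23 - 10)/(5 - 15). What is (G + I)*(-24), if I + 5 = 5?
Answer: 156/5 ≈ 31.200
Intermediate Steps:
G = -13/10 (G = 13/(-10) = 13*(-1/10) = -13/10 ≈ -1.3000)
I = 0 (I = -5 + 5 = 0)
(G + I)*(-24) = (-13/10 + 0)*(-24) = -13/10*(-24) = 156/5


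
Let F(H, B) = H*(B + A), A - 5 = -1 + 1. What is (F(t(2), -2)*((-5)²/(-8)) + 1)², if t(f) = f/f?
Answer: 4489/64 ≈ 70.141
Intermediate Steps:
A = 5 (A = 5 + (-1 + 1) = 5 + 0 = 5)
t(f) = 1
F(H, B) = H*(5 + B) (F(H, B) = H*(B + 5) = H*(5 + B))
(F(t(2), -2)*((-5)²/(-8)) + 1)² = ((1*(5 - 2))*((-5)²/(-8)) + 1)² = ((1*3)*(25*(-⅛)) + 1)² = (3*(-25/8) + 1)² = (-75/8 + 1)² = (-67/8)² = 4489/64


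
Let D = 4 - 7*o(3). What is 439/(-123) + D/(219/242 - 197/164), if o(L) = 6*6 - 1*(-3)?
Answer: 653997547/723117 ≈ 904.41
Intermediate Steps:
o(L) = 39 (o(L) = 36 + 3 = 39)
D = -269 (D = 4 - 7*39 = 4 - 273 = -269)
439/(-123) + D/(219/242 - 197/164) = 439/(-123) - 269/(219/242 - 197/164) = 439*(-1/123) - 269/(219*(1/242) - 197*1/164) = -439/123 - 269/(219/242 - 197/164) = -439/123 - 269/(-5879/19844) = -439/123 - 269*(-19844/5879) = -439/123 + 5338036/5879 = 653997547/723117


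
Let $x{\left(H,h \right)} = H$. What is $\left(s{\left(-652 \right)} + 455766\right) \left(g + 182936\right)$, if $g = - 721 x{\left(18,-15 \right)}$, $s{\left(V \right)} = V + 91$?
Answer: $77365731390$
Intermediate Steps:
$s{\left(V \right)} = 91 + V$
$g = -12978$ ($g = \left(-721\right) 18 = -12978$)
$\left(s{\left(-652 \right)} + 455766\right) \left(g + 182936\right) = \left(\left(91 - 652\right) + 455766\right) \left(-12978 + 182936\right) = \left(-561 + 455766\right) 169958 = 455205 \cdot 169958 = 77365731390$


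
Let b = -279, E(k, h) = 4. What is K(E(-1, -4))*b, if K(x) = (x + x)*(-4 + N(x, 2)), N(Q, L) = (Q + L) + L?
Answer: -8928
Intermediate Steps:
N(Q, L) = Q + 2*L (N(Q, L) = (L + Q) + L = Q + 2*L)
K(x) = 2*x² (K(x) = (x + x)*(-4 + (x + 2*2)) = (2*x)*(-4 + (x + 4)) = (2*x)*(-4 + (4 + x)) = (2*x)*x = 2*x²)
K(E(-1, -4))*b = (2*4²)*(-279) = (2*16)*(-279) = 32*(-279) = -8928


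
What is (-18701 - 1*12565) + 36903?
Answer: 5637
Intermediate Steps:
(-18701 - 1*12565) + 36903 = (-18701 - 12565) + 36903 = -31266 + 36903 = 5637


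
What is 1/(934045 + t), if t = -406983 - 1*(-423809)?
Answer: 1/950871 ≈ 1.0517e-6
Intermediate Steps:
t = 16826 (t = -406983 + 423809 = 16826)
1/(934045 + t) = 1/(934045 + 16826) = 1/950871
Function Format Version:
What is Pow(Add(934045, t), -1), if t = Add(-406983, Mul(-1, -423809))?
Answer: Rational(1, 950871) ≈ 1.0517e-6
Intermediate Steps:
t = 16826 (t = Add(-406983, 423809) = 16826)
Pow(Add(934045, t), -1) = Pow(Add(934045, 16826), -1) = Pow(950871, -1) = Rational(1, 950871)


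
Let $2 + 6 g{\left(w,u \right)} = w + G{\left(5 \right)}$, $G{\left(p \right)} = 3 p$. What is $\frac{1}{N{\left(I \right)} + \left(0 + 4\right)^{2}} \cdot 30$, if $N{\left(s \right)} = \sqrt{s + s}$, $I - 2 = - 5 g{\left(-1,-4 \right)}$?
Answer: $\frac{30}{17} - \frac{15 i}{34} \approx 1.7647 - 0.44118 i$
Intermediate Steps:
$g{\left(w,u \right)} = \frac{13}{6} + \frac{w}{6}$ ($g{\left(w,u \right)} = - \frac{1}{3} + \frac{w + 3 \cdot 5}{6} = - \frac{1}{3} + \frac{w + 15}{6} = - \frac{1}{3} + \frac{15 + w}{6} = - \frac{1}{3} + \left(\frac{5}{2} + \frac{w}{6}\right) = \frac{13}{6} + \frac{w}{6}$)
$I = -8$ ($I = 2 - 5 \left(\frac{13}{6} + \frac{1}{6} \left(-1\right)\right) = 2 - 5 \left(\frac{13}{6} - \frac{1}{6}\right) = 2 - 10 = -8$)
$N{\left(s \right)} = \sqrt{2} \sqrt{s}$ ($N{\left(s \right)} = \sqrt{2 s} = \sqrt{2} \sqrt{s}$)
$\frac{1}{N{\left(I \right)} + \left(0 + 4\right)^{2}} \cdot 30 = \frac{1}{\sqrt{2} \sqrt{-8} + \left(0 + 4\right)^{2}} \cdot 30 = \frac{1}{\sqrt{2} \cdot 2 i \sqrt{2} + 4^{2}} \cdot 30 = \frac{1}{4 i + 16} \cdot 30 = \frac{1}{16 + 4 i} 30 = \frac{16 - 4 i}{272} \cdot 30 = \frac{15 \left(16 - 4 i\right)}{136}$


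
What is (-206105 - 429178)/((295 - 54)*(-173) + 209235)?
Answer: -635283/167542 ≈ -3.7918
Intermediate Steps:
(-206105 - 429178)/((295 - 54)*(-173) + 209235) = -635283/(241*(-173) + 209235) = -635283/(-41693 + 209235) = -635283/167542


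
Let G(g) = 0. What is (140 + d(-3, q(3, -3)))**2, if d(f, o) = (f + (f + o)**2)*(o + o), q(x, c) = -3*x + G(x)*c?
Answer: 5750404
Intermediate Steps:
q(x, c) = -3*x (q(x, c) = -3*x + 0*c = -3*x + 0 = -3*x)
d(f, o) = 2*o*(f + (f + o)**2) (d(f, o) = (f + (f + o)**2)*(2*o) = 2*o*(f + (f + o)**2))
(140 + d(-3, q(3, -3)))**2 = (140 + 2*(-3*3)*(-3 + (-3 - 3*3)**2))**2 = (140 + 2*(-9)*(-3 + (-3 - 9)**2))**2 = (140 + 2*(-9)*(-3 + (-12)**2))**2 = (140 + 2*(-9)*(-3 + 144))**2 = (140 + 2*(-9)*141)**2 = (140 - 2538)**2 = (-2398)**2 = 5750404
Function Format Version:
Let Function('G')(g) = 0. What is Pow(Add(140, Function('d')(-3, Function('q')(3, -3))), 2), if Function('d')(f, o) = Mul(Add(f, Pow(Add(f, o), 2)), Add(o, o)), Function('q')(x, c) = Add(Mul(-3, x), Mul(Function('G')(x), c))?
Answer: 5750404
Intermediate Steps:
Function('q')(x, c) = Mul(-3, x) (Function('q')(x, c) = Add(Mul(-3, x), Mul(0, c)) = Add(Mul(-3, x), 0) = Mul(-3, x))
Function('d')(f, o) = Mul(2, o, Add(f, Pow(Add(f, o), 2))) (Function('d')(f, o) = Mul(Add(f, Pow(Add(f, o), 2)), Mul(2, o)) = Mul(2, o, Add(f, Pow(Add(f, o), 2))))
Pow(Add(140, Function('d')(-3, Function('q')(3, -3))), 2) = Pow(Add(140, Mul(2, Mul(-3, 3), Add(-3, Pow(Add(-3, Mul(-3, 3)), 2)))), 2) = Pow(Add(140, Mul(2, -9, Add(-3, Pow(Add(-3, -9), 2)))), 2) = Pow(Add(140, Mul(2, -9, Add(-3, Pow(-12, 2)))), 2) = Pow(Add(140, Mul(2, -9, Add(-3, 144))), 2) = Pow(Add(140, Mul(2, -9, 141)), 2) = Pow(Add(140, -2538), 2) = Pow(-2398, 2) = 5750404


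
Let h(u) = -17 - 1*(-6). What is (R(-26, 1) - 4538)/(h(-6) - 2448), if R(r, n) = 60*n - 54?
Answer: 4532/2459 ≈ 1.8430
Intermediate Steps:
R(r, n) = -54 + 60*n
h(u) = -11 (h(u) = -17 + 6 = -11)
(R(-26, 1) - 4538)/(h(-6) - 2448) = ((-54 + 60*1) - 4538)/(-11 - 2448) = ((-54 + 60) - 4538)/(-2459) = (6 - 4538)*(-1/2459) = -4532*(-1/2459) = 4532/2459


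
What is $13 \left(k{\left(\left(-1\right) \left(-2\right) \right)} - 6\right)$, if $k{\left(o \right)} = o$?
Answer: $-52$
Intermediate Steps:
$13 \left(k{\left(\left(-1\right) \left(-2\right) \right)} - 6\right) = 13 \left(\left(-1\right) \left(-2\right) - 6\right) = 13 \left(2 - 6\right) = 13 \left(-4\right) = -52$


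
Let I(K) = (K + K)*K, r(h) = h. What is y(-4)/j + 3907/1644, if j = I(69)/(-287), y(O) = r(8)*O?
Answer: 8716825/2609028 ≈ 3.3410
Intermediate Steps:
I(K) = 2*K² (I(K) = (2*K)*K = 2*K²)
y(O) = 8*O
j = -9522/287 (j = (2*69²)/(-287) = (2*4761)*(-1/287) = 9522*(-1/287) = -9522/287 ≈ -33.178)
y(-4)/j + 3907/1644 = (8*(-4))/(-9522/287) + 3907/1644 = -32*(-287/9522) + 3907*(1/1644) = 4592/4761 + 3907/1644 = 8716825/2609028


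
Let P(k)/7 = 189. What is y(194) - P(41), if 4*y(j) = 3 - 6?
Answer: -5295/4 ≈ -1323.8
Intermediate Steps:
P(k) = 1323 (P(k) = 7*189 = 1323)
y(j) = -¾ (y(j) = (3 - 6)/4 = (¼)*(-3) = -¾)
y(194) - P(41) = -¾ - 1*1323 = -¾ - 1323 = -5295/4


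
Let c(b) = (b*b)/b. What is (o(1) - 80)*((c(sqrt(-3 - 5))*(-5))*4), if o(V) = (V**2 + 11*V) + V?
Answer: 2680*I*sqrt(2) ≈ 3790.1*I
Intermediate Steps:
o(V) = V**2 + 12*V
c(b) = b (c(b) = b**2/b = b)
(o(1) - 80)*((c(sqrt(-3 - 5))*(-5))*4) = (1*(12 + 1) - 80)*((sqrt(-3 - 5)*(-5))*4) = (1*13 - 80)*((sqrt(-8)*(-5))*4) = (13 - 80)*(((2*I*sqrt(2))*(-5))*4) = -67*(-10*I*sqrt(2))*4 = -(-2680)*I*sqrt(2) = 2680*I*sqrt(2)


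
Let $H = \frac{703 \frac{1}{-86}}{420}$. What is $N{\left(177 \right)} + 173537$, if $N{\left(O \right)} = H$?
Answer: $\frac{6268155737}{36120} \approx 1.7354 \cdot 10^{5}$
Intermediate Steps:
$H = - \frac{703}{36120}$ ($H = 703 \left(- \frac{1}{86}\right) \frac{1}{420} = \left(- \frac{703}{86}\right) \frac{1}{420} = - \frac{703}{36120} \approx -0.019463$)
$N{\left(O \right)} = - \frac{703}{36120}$
$N{\left(177 \right)} + 173537 = - \frac{703}{36120} + 173537 = \frac{6268155737}{36120}$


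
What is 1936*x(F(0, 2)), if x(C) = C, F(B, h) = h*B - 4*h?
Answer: -15488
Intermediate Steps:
F(B, h) = -4*h + B*h (F(B, h) = B*h - 4*h = -4*h + B*h)
1936*x(F(0, 2)) = 1936*(2*(-4 + 0)) = 1936*(2*(-4)) = 1936*(-8) = -15488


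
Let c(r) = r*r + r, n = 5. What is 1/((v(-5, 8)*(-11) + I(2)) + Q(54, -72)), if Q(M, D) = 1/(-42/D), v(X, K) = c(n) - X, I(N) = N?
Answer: -7/2669 ≈ -0.0026227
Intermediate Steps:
c(r) = r + r**2 (c(r) = r**2 + r = r + r**2)
v(X, K) = 30 - X (v(X, K) = 5*(1 + 5) - X = 5*6 - X = 30 - X)
Q(M, D) = -D/42
1/((v(-5, 8)*(-11) + I(2)) + Q(54, -72)) = 1/(((30 - 1*(-5))*(-11) + 2) - 1/42*(-72)) = 1/(((30 + 5)*(-11) + 2) + 12/7) = 1/((35*(-11) + 2) + 12/7) = 1/((-385 + 2) + 12/7) = 1/(-383 + 12/7) = 1/(-2669/7) = -7/2669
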